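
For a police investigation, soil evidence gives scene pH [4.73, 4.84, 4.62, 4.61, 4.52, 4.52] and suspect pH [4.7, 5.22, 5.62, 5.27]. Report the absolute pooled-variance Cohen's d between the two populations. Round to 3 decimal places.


Pooled-variance Cohen's d for soil pH comparison:
Scene mean = 27.84 / 6 = 4.64
Suspect mean = 20.81 / 4 = 5.2025
Scene sample variance s_s^2 = 0.01564
Suspect sample variance s_c^2 = 0.143892
Pooled variance = ((n_s-1)*s_s^2 + (n_c-1)*s_c^2) / (n_s + n_c - 2) = 0.063734
Pooled SD = sqrt(0.063734) = 0.252456
Mean difference = -0.5625
|d| = |-0.5625| / 0.252456 = 2.228

2.228


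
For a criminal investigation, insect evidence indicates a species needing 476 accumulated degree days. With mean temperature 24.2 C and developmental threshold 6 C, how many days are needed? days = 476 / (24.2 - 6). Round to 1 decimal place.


Insect development time:
Effective temperature = avg_temp - T_base = 24.2 - 6 = 18.2 C
Days = ADD / effective_temp = 476 / 18.2 = 26.2 days

26.2


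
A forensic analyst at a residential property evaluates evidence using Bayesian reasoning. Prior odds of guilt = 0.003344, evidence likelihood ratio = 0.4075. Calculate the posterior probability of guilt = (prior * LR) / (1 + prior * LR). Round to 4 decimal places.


Bayesian evidence evaluation:
Posterior odds = prior_odds * LR = 0.003344 * 0.4075 = 0.00136268
Posterior probability = posterior_odds / (1 + posterior_odds)
= 0.00136268 / (1 + 0.00136268)
= 0.00136268 / 1.00136268
= 0.0014

0.0014


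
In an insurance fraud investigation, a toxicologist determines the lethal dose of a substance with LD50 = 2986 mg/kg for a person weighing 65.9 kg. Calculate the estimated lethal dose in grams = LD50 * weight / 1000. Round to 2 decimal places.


Lethal dose calculation:
Lethal dose = LD50 * body_weight / 1000
= 2986 * 65.9 / 1000
= 196777.4 / 1000
= 196.78 g

196.78


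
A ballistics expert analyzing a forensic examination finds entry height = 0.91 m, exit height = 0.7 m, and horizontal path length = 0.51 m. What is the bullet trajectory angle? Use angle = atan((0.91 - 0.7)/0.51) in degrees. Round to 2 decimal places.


Bullet trajectory angle:
Height difference = 0.91 - 0.7 = 0.21 m
angle = atan(0.21 / 0.51)
angle = atan(0.411765)
angle = 22.38 degrees

22.38


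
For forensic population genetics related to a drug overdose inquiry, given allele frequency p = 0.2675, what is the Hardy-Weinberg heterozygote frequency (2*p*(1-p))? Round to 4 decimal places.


Hardy-Weinberg heterozygote frequency:
q = 1 - p = 1 - 0.2675 = 0.7325
2pq = 2 * 0.2675 * 0.7325 = 0.3919

0.3919


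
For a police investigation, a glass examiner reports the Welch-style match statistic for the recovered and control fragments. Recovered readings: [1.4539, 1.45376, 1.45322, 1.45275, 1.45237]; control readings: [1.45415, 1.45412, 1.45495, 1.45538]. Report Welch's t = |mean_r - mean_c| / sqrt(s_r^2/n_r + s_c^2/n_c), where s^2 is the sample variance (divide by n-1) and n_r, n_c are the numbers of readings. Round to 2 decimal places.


Welch's t-criterion for glass RI comparison:
Recovered mean = sum / n_r = 7.266 / 5 = 1.4532
Control mean = sum / n_c = 5.8186 / 4 = 1.45465
Recovered sample variance s_r^2 = 4.2385e-07
Control sample variance s_c^2 = 3.846e-07
Welch SE (unpooled) = sqrt(s_r^2/n_r + s_c^2/n_c) = sqrt(8.477e-08 + 9.615e-08) = sqrt(1.8092e-07) = 0.000425347
|mean_r - mean_c| = 0.00145
t = 0.00145 / 0.000425347 = 3.41

3.41


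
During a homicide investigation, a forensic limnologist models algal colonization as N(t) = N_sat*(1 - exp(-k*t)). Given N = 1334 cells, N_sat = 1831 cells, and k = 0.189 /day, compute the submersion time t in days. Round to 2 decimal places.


PMSI from diatom colonization curve:
N / N_sat = 1334 / 1831 = 0.728564
1 - N/N_sat = 0.271436
ln(1 - N/N_sat) = -1.304029
t = -ln(1 - N/N_sat) / k = -(-1.304029) / 0.189 = 6.90 days

6.90


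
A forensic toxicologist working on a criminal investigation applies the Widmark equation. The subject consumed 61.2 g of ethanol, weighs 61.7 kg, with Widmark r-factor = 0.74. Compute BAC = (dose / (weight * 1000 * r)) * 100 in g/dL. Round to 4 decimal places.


Applying the Widmark formula:
BAC = (dose_g / (body_wt * 1000 * r)) * 100
Denominator = 61.7 * 1000 * 0.74 = 45658
BAC = (61.2 / 45658) * 100
BAC = 0.1340 g/dL

0.1340


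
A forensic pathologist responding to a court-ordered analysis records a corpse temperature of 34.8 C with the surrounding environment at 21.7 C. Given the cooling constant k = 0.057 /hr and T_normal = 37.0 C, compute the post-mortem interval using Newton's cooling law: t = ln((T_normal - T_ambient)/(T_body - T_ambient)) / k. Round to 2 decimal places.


Using Newton's law of cooling:
t = ln((T_normal - T_ambient) / (T_body - T_ambient)) / k
T_normal - T_ambient = 15.3
T_body - T_ambient = 13.1
Ratio = 1.167939
ln(ratio) = 0.155241
t = 0.155241 / 0.057 = 2.72 hours

2.72


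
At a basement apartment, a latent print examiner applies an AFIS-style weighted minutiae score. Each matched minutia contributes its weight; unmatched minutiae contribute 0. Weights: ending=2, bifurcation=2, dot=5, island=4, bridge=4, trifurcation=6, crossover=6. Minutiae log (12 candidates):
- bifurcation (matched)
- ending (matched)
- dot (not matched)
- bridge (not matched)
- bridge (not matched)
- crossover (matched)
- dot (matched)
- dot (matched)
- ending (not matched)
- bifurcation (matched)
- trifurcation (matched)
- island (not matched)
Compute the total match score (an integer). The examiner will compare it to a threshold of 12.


Weighted minutiae match score:
  bifurcation: matched, +2 (running total 2)
  ending: matched, +2 (running total 4)
  dot: not matched, +0
  bridge: not matched, +0
  bridge: not matched, +0
  crossover: matched, +6 (running total 10)
  dot: matched, +5 (running total 15)
  dot: matched, +5 (running total 20)
  ending: not matched, +0
  bifurcation: matched, +2 (running total 22)
  trifurcation: matched, +6 (running total 28)
  island: not matched, +0
Total score = 28
Threshold = 12; verdict = identification

28


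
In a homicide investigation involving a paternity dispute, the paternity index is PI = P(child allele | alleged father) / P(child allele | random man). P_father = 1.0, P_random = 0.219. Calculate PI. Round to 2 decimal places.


Paternity Index calculation:
PI = P(allele|father) / P(allele|random)
PI = 1.0 / 0.219
PI = 4.57

4.57


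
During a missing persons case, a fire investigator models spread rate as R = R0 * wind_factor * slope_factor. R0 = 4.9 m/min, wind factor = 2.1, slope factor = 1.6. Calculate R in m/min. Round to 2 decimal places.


Fire spread rate calculation:
R = R0 * wind_factor * slope_factor
= 4.9 * 2.1 * 1.6
= 10.29 * 1.6
= 16.46 m/min

16.46


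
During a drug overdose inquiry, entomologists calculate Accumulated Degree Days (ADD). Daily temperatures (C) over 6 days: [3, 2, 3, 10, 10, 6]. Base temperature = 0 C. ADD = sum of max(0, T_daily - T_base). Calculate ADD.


Computing ADD day by day:
Day 1: max(0, 3 - 0) = 3
Day 2: max(0, 2 - 0) = 2
Day 3: max(0, 3 - 0) = 3
Day 4: max(0, 10 - 0) = 10
Day 5: max(0, 10 - 0) = 10
Day 6: max(0, 6 - 0) = 6
Total ADD = 34

34


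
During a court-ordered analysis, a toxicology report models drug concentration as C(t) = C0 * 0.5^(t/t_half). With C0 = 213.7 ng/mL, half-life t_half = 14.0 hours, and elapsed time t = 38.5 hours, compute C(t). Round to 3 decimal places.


Drug concentration decay:
Number of half-lives = t / t_half = 38.5 / 14.0 = 2.75
Decay factor = 0.5^2.75 = 0.14865089
C(t) = 213.7 * 0.14865089 = 31.767 ng/mL

31.767


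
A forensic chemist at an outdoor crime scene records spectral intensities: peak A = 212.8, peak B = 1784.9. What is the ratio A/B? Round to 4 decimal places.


Spectral peak ratio:
Peak A = 212.8 counts
Peak B = 1784.9 counts
Ratio = 212.8 / 1784.9 = 0.1192

0.1192


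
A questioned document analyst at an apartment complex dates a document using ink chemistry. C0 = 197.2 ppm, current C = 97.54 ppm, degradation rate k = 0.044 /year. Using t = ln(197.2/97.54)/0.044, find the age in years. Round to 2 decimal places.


Document age estimation:
C0/C = 197.2 / 97.54 = 2.021735
ln(C0/C) = 0.703956
t = 0.703956 / 0.044 = 16.00 years

16.00


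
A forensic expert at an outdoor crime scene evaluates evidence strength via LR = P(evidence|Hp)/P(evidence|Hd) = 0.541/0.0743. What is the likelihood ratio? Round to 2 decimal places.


Likelihood ratio calculation:
LR = P(E|Hp) / P(E|Hd)
LR = 0.541 / 0.0743
LR = 7.28

7.28


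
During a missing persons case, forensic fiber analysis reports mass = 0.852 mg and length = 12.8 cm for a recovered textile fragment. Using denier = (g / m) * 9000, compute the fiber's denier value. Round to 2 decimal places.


Denier calculation:
Mass in grams = 0.852 mg / 1000 = 0.000852 g
Length in meters = 12.8 cm / 100 = 0.128 m
Linear density = mass / length = 0.000852 / 0.128 = 0.00665625 g/m
Denier = (g/m) * 9000 = 0.00665625 * 9000 = 59.91

59.91


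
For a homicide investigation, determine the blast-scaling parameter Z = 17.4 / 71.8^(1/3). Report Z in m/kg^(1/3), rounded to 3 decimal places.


Scaled distance calculation:
W^(1/3) = 71.8^(1/3) = 4.156312
Z = R / W^(1/3) = 17.4 / 4.156312
Z = 4.186 m/kg^(1/3)

4.186


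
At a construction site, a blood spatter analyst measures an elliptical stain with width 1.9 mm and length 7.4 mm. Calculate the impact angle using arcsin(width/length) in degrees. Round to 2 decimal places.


Blood spatter impact angle calculation:
width / length = 1.9 / 7.4 = 0.256757
angle = arcsin(0.256757)
angle = 14.88 degrees

14.88


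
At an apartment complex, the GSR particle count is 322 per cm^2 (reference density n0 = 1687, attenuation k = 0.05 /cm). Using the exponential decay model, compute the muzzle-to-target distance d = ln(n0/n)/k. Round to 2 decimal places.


GSR distance calculation:
n0/n = 1687 / 322 = 5.23913
ln(n0/n) = 1.656155
d = 1.656155 / 0.05 = 33.12 cm

33.12


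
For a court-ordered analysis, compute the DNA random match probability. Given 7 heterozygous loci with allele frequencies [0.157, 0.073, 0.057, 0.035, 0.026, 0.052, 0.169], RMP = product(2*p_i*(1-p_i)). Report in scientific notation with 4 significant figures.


Computing RMP for 7 loci:
Locus 1: 2 * 0.157 * 0.843 = 0.264702
Locus 2: 2 * 0.073 * 0.927 = 0.135342
Locus 3: 2 * 0.057 * 0.943 = 0.107502
Locus 4: 2 * 0.035 * 0.965 = 0.06755
Locus 5: 2 * 0.026 * 0.974 = 0.050648
Locus 6: 2 * 0.052 * 0.948 = 0.098592
Locus 7: 2 * 0.169 * 0.831 = 0.280878
RMP = 3.649e-07

3.649e-07


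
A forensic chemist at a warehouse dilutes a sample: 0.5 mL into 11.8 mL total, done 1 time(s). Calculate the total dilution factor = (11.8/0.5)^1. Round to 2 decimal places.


Dilution factor calculation:
Single dilution = V_total / V_sample = 11.8 / 0.5 ≈ 23.6
Number of dilutions = 1
Total DF = (11.8 / 0.5)^1 (full precision, rounded at the end) = 23.60

23.60


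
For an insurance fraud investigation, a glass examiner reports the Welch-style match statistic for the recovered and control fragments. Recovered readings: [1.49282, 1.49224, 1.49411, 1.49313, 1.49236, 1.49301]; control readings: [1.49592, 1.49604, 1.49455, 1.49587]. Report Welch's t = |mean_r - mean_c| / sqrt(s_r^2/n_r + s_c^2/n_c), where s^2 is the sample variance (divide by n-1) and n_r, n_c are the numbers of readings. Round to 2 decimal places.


Welch's t-criterion for glass RI comparison:
Recovered mean = sum / n_r = 8.95767 / 6 = 1.492945
Control mean = sum / n_c = 5.98238 / 4 = 1.495595
Recovered sample variance s_r^2 = 4.5011e-07
Control sample variance s_c^2 = 4.90433e-07
Welch SE (unpooled) = sqrt(s_r^2/n_r + s_c^2/n_c) = sqrt(7.50183e-08 + 1.22608e-07) = sqrt(1.97626e-07) = 0.000444551
|mean_r - mean_c| = 0.00265
t = 0.00265 / 0.000444551 = 5.96

5.96


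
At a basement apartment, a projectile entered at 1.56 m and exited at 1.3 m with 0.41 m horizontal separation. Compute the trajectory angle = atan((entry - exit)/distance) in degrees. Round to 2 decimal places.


Bullet trajectory angle:
Height difference = 1.56 - 1.3 = 0.26 m
angle = atan(0.26 / 0.41)
angle = atan(0.634146)
angle = 32.38 degrees

32.38


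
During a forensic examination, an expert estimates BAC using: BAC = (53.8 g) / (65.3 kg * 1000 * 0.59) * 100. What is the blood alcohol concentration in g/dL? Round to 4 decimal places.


Applying the Widmark formula:
BAC = (dose_g / (body_wt * 1000 * r)) * 100
Denominator = 65.3 * 1000 * 0.59 = 38527
BAC = (53.8 / 38527) * 100
BAC = 0.1396 g/dL

0.1396


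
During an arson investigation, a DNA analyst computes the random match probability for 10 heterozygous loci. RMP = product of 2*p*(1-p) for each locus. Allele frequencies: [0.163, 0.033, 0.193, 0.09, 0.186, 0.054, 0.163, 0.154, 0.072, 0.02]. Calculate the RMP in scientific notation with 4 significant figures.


Computing RMP for 10 loci:
Locus 1: 2 * 0.163 * 0.837 = 0.272862
Locus 2: 2 * 0.033 * 0.967 = 0.063822
Locus 3: 2 * 0.193 * 0.807 = 0.311502
Locus 4: 2 * 0.09 * 0.91 = 0.1638
Locus 5: 2 * 0.186 * 0.814 = 0.302808
Locus 6: 2 * 0.054 * 0.946 = 0.102168
Locus 7: 2 * 0.163 * 0.837 = 0.272862
Locus 8: 2 * 0.154 * 0.846 = 0.260568
Locus 9: 2 * 0.072 * 0.928 = 0.133632
Locus 10: 2 * 0.02 * 0.98 = 0.0392
RMP = 1.024e-08

1.024e-08


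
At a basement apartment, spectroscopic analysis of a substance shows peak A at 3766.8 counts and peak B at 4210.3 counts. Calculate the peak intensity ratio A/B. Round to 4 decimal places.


Spectral peak ratio:
Peak A = 3766.8 counts
Peak B = 4210.3 counts
Ratio = 3766.8 / 4210.3 = 0.8947

0.8947


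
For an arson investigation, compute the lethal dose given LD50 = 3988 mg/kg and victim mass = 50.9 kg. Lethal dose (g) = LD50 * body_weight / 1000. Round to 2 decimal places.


Lethal dose calculation:
Lethal dose = LD50 * body_weight / 1000
= 3988 * 50.9 / 1000
= 202989.2 / 1000
= 202.99 g

202.99


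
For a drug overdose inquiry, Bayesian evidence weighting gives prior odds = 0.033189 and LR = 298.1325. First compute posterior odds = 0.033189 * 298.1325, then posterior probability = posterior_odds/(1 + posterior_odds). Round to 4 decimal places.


Bayesian evidence evaluation:
Posterior odds = prior_odds * LR = 0.033189 * 298.1325 = 9.89472
Posterior probability = posterior_odds / (1 + posterior_odds)
= 9.89472 / (1 + 9.89472)
= 9.89472 / 10.89472
= 0.9082

0.9082


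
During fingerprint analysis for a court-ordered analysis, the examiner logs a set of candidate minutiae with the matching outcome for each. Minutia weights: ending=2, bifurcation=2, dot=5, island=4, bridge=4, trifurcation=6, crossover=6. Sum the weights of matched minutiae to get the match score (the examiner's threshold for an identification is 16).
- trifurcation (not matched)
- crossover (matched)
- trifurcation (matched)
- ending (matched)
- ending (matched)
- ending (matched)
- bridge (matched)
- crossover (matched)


Weighted minutiae match score:
  trifurcation: not matched, +0
  crossover: matched, +6 (running total 6)
  trifurcation: matched, +6 (running total 12)
  ending: matched, +2 (running total 14)
  ending: matched, +2 (running total 16)
  ending: matched, +2 (running total 18)
  bridge: matched, +4 (running total 22)
  crossover: matched, +6 (running total 28)
Total score = 28
Threshold = 16; verdict = identification

28


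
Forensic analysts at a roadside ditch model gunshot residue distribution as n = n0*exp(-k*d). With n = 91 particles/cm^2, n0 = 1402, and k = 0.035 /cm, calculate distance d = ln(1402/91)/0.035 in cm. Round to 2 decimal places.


GSR distance calculation:
n0/n = 1402 / 91 = 15.406593
ln(n0/n) = 2.734796
d = 2.734796 / 0.035 = 78.14 cm

78.14


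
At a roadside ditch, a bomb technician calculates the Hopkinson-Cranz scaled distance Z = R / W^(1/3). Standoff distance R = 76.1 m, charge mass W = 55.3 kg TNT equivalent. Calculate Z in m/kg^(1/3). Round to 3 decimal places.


Scaled distance calculation:
W^(1/3) = 55.3^(1/3) = 3.809854
Z = R / W^(1/3) = 76.1 / 3.809854
Z = 19.975 m/kg^(1/3)

19.975


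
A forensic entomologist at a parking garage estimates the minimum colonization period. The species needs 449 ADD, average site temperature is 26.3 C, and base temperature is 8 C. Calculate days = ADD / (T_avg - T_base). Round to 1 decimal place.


Insect development time:
Effective temperature = avg_temp - T_base = 26.3 - 8 = 18.3 C
Days = ADD / effective_temp = 449 / 18.3 = 24.5 days

24.5


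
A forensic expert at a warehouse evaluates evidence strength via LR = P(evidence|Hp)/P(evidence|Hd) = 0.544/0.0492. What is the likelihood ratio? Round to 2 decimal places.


Likelihood ratio calculation:
LR = P(E|Hp) / P(E|Hd)
LR = 0.544 / 0.0492
LR = 11.06

11.06


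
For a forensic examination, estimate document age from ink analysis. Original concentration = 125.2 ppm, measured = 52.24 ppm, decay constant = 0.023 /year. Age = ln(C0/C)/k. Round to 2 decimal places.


Document age estimation:
C0/C = 125.2 / 52.24 = 2.396631
ln(C0/C) = 0.874064
t = 0.874064 / 0.023 = 38.00 years

38.00


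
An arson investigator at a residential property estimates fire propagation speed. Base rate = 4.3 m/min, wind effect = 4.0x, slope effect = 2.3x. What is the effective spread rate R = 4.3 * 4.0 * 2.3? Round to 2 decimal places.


Fire spread rate calculation:
R = R0 * wind_factor * slope_factor
= 4.3 * 4.0 * 2.3
= 17.2 * 2.3
= 39.56 m/min

39.56


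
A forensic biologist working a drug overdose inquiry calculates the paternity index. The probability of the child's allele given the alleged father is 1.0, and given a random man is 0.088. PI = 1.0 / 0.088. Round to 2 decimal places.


Paternity Index calculation:
PI = P(allele|father) / P(allele|random)
PI = 1.0 / 0.088
PI = 11.36

11.36


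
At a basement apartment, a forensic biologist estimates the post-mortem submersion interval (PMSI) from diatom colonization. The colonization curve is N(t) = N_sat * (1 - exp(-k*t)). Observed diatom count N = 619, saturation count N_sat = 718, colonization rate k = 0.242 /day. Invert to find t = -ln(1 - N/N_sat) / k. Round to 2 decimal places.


PMSI from diatom colonization curve:
N / N_sat = 619 / 718 = 0.862117
1 - N/N_sat = 0.137883
ln(1 - N/N_sat) = -1.98135
t = -ln(1 - N/N_sat) / k = -(-1.98135) / 0.242 = 8.19 days

8.19


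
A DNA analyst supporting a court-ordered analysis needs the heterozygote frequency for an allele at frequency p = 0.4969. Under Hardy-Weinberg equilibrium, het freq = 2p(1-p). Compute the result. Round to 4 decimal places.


Hardy-Weinberg heterozygote frequency:
q = 1 - p = 1 - 0.4969 = 0.5031
2pq = 2 * 0.4969 * 0.5031 = 0.5000

0.5000


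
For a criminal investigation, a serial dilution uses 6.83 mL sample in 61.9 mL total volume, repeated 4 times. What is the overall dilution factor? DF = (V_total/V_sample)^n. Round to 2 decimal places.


Dilution factor calculation:
Single dilution = V_total / V_sample = 61.9 / 6.83 ≈ 9.062958
Number of dilutions = 4
Total DF = (61.9 / 6.83)^4 (full precision, rounded at the end) = 6746.52

6746.52


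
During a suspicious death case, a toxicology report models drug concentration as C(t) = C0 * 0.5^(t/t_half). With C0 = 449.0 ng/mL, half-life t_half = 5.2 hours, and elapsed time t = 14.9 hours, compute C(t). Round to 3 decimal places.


Drug concentration decay:
Number of half-lives = t / t_half = 14.9 / 5.2 = 2.865385
Decay factor = 0.5^2.865385 = 0.13722498
C(t) = 449.0 * 0.13722498 = 61.614 ng/mL

61.614


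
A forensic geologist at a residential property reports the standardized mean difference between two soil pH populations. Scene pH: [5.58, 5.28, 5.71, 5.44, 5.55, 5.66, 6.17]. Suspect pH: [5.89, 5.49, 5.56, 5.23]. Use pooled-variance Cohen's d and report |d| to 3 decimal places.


Pooled-variance Cohen's d for soil pH comparison:
Scene mean = 39.39 / 7 = 5.627143
Suspect mean = 22.17 / 4 = 5.5425
Scene sample variance s_s^2 = 0.077724
Suspect sample variance s_c^2 = 0.073825
Pooled variance = ((n_s-1)*s_s^2 + (n_c-1)*s_c^2) / (n_s + n_c - 2) = 0.076424
Pooled SD = sqrt(0.076424) = 0.276449
Mean difference = 0.084643
|d| = |0.084643| / 0.276449 = 0.306

0.306


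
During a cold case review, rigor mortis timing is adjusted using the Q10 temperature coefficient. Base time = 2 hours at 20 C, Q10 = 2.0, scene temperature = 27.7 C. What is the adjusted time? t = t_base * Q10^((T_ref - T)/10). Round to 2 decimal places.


Rigor mortis time adjustment:
Exponent = (T_ref - T_actual) / 10 = (20 - 27.7) / 10 = -0.77
Q10 factor = 2.0^-0.77 = 0.58642
t_adjusted = 2 * 0.58642 = 1.17 hours

1.17


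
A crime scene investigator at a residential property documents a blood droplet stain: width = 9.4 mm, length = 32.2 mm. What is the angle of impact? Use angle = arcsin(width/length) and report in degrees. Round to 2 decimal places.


Blood spatter impact angle calculation:
width / length = 9.4 / 32.2 = 0.291925
angle = arcsin(0.291925)
angle = 16.97 degrees

16.97


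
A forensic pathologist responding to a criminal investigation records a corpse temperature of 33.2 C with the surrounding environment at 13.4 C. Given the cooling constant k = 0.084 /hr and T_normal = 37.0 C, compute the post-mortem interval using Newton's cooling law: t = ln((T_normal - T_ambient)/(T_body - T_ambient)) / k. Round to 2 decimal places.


Using Newton's law of cooling:
t = ln((T_normal - T_ambient) / (T_body - T_ambient)) / k
T_normal - T_ambient = 23.6
T_body - T_ambient = 19.8
Ratio = 1.191919
ln(ratio) = 0.175565
t = 0.175565 / 0.084 = 2.09 hours

2.09


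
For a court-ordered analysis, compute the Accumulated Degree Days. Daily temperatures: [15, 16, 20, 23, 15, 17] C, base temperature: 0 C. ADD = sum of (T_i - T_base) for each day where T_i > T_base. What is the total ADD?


Computing ADD day by day:
Day 1: max(0, 15 - 0) = 15
Day 2: max(0, 16 - 0) = 16
Day 3: max(0, 20 - 0) = 20
Day 4: max(0, 23 - 0) = 23
Day 5: max(0, 15 - 0) = 15
Day 6: max(0, 17 - 0) = 17
Total ADD = 106

106


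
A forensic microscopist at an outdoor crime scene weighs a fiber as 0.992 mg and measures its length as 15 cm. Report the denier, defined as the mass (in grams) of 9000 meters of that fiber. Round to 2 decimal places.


Denier calculation:
Mass in grams = 0.992 mg / 1000 = 0.000992 g
Length in meters = 15 cm / 100 = 0.15 m
Linear density = mass / length = 0.000992 / 0.15 = 0.00661333 g/m
Denier = (g/m) * 9000 = 0.00661333 * 9000 = 59.52

59.52


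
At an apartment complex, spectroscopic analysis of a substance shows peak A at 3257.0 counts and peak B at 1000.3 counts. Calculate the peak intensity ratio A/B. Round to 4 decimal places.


Spectral peak ratio:
Peak A = 3257.0 counts
Peak B = 1000.3 counts
Ratio = 3257.0 / 1000.3 = 3.2560

3.2560


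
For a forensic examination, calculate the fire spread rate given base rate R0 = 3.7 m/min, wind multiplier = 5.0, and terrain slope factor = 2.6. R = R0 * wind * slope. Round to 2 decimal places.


Fire spread rate calculation:
R = R0 * wind_factor * slope_factor
= 3.7 * 5.0 * 2.6
= 18.5 * 2.6
= 48.10 m/min

48.10


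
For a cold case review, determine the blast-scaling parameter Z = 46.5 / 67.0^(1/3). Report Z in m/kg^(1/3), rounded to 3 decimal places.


Scaled distance calculation:
W^(1/3) = 67.0^(1/3) = 4.061548
Z = R / W^(1/3) = 46.5 / 4.061548
Z = 11.449 m/kg^(1/3)

11.449


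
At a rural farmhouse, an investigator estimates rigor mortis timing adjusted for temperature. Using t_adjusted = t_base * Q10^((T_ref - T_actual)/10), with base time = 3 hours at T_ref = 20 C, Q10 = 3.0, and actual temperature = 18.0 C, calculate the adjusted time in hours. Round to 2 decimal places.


Rigor mortis time adjustment:
Exponent = (T_ref - T_actual) / 10 = (20 - 18.0) / 10 = 0.2
Q10 factor = 3.0^0.2 = 1.24573
t_adjusted = 3 * 1.24573 = 3.74 hours

3.74


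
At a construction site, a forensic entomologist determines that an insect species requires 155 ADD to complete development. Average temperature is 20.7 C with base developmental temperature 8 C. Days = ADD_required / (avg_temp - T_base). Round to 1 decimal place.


Insect development time:
Effective temperature = avg_temp - T_base = 20.7 - 8 = 12.7 C
Days = ADD / effective_temp = 155 / 12.7 = 12.2 days

12.2


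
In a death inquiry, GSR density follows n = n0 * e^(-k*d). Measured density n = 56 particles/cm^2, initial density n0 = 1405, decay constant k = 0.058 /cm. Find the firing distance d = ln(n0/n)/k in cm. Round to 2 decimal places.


GSR distance calculation:
n0/n = 1405 / 56 = 25.089286
ln(n0/n) = 3.222441
d = 3.222441 / 0.058 = 55.56 cm

55.56


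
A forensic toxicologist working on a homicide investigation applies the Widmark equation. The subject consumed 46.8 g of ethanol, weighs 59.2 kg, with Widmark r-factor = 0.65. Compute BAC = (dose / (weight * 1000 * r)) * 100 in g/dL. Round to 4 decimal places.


Applying the Widmark formula:
BAC = (dose_g / (body_wt * 1000 * r)) * 100
Denominator = 59.2 * 1000 * 0.65 = 38480
BAC = (46.8 / 38480) * 100
BAC = 0.1216 g/dL

0.1216


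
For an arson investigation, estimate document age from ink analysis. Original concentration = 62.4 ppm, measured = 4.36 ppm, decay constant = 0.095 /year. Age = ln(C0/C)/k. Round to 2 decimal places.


Document age estimation:
C0/C = 62.4 / 4.36 = 14.311927
ln(C0/C) = 2.661093
t = 2.661093 / 0.095 = 28.01 years

28.01


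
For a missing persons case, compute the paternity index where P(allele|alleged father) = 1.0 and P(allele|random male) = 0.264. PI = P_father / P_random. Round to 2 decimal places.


Paternity Index calculation:
PI = P(allele|father) / P(allele|random)
PI = 1.0 / 0.264
PI = 3.79

3.79


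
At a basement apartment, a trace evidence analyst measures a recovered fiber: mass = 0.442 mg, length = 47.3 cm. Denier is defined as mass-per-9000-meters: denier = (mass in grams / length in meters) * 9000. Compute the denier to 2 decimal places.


Denier calculation:
Mass in grams = 0.442 mg / 1000 = 0.000442 g
Length in meters = 47.3 cm / 100 = 0.473 m
Linear density = mass / length = 0.000442 / 0.473 = 0.00093446 g/m
Denier = (g/m) * 9000 = 0.00093446 * 9000 = 8.41

8.41


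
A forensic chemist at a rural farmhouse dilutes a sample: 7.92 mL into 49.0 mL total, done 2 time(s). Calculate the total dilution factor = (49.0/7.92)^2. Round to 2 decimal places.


Dilution factor calculation:
Single dilution = V_total / V_sample = 49.0 / 7.92 ≈ 6.186869
Number of dilutions = 2
Total DF = (49.0 / 7.92)^2 (full precision, rounded at the end) = 38.28

38.28


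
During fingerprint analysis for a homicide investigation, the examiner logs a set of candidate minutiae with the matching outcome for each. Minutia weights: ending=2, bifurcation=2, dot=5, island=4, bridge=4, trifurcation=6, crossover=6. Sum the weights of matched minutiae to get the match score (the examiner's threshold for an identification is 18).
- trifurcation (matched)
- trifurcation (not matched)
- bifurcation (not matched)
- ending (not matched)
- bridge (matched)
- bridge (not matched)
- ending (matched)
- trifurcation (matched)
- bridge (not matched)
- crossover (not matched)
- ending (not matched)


Weighted minutiae match score:
  trifurcation: matched, +6 (running total 6)
  trifurcation: not matched, +0
  bifurcation: not matched, +0
  ending: not matched, +0
  bridge: matched, +4 (running total 10)
  bridge: not matched, +0
  ending: matched, +2 (running total 12)
  trifurcation: matched, +6 (running total 18)
  bridge: not matched, +0
  crossover: not matched, +0
  ending: not matched, +0
Total score = 18
Threshold = 18; verdict = identification

18


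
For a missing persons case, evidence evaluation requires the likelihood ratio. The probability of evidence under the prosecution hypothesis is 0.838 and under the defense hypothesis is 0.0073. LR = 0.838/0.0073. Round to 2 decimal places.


Likelihood ratio calculation:
LR = P(E|Hp) / P(E|Hd)
LR = 0.838 / 0.0073
LR = 114.79

114.79


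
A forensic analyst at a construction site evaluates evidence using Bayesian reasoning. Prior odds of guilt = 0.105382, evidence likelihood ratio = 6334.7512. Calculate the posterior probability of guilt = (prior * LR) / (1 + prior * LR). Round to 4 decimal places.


Bayesian evidence evaluation:
Posterior odds = prior_odds * LR = 0.105382 * 6334.7512 = 667.5688
Posterior probability = posterior_odds / (1 + posterior_odds)
= 667.5688 / (1 + 667.5688)
= 667.5688 / 668.5688
= 0.9985

0.9985


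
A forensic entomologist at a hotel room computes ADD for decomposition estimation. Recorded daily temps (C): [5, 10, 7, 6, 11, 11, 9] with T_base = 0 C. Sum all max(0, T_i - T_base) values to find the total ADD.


Computing ADD day by day:
Day 1: max(0, 5 - 0) = 5
Day 2: max(0, 10 - 0) = 10
Day 3: max(0, 7 - 0) = 7
Day 4: max(0, 6 - 0) = 6
Day 5: max(0, 11 - 0) = 11
Day 6: max(0, 11 - 0) = 11
Day 7: max(0, 9 - 0) = 9
Total ADD = 59

59


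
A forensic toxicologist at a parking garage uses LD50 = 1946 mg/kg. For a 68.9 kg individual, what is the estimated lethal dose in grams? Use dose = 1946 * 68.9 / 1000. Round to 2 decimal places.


Lethal dose calculation:
Lethal dose = LD50 * body_weight / 1000
= 1946 * 68.9 / 1000
= 134079.4 / 1000
= 134.08 g

134.08


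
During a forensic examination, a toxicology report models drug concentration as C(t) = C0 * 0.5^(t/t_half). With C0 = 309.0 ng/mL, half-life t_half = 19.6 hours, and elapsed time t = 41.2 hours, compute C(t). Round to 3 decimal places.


Drug concentration decay:
Number of half-lives = t / t_half = 41.2 / 19.6 = 2.102041
Decay factor = 0.5^2.102041 = 0.23292849
C(t) = 309.0 * 0.23292849 = 71.975 ng/mL

71.975


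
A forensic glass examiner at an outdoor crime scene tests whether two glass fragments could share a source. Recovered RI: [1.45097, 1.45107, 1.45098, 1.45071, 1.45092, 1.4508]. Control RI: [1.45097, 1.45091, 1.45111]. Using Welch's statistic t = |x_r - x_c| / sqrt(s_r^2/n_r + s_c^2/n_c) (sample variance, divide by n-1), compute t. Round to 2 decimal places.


Welch's t-criterion for glass RI comparison:
Recovered mean = sum / n_r = 8.70545 / 6 = 1.4509083
Control mean = sum / n_c = 4.35299 / 3 = 1.4509967
Recovered sample variance s_r^2 = 1.72567e-08
Control sample variance s_c^2 = 1.05333e-08
Welch SE (unpooled) = sqrt(s_r^2/n_r + s_c^2/n_c) = sqrt(2.87611e-09 + 3.51111e-09) = sqrt(6.38722e-09) = 7.99201e-05
|mean_r - mean_c| = 8.83333e-05
t = 8.83333e-05 / 7.99201e-05 = 1.11

1.11


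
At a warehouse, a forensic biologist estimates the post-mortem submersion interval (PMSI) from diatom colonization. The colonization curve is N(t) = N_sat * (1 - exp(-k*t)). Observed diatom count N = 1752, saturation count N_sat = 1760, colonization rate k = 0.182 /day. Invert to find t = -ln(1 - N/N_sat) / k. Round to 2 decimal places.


PMSI from diatom colonization curve:
N / N_sat = 1752 / 1760 = 0.995455
1 - N/N_sat = 0.004545
ln(1 - N/N_sat) = -5.393728
t = -ln(1 - N/N_sat) / k = -(-5.393728) / 0.182 = 29.64 days

29.64


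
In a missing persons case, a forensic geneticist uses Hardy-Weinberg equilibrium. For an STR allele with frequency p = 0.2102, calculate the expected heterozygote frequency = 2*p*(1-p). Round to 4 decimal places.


Hardy-Weinberg heterozygote frequency:
q = 1 - p = 1 - 0.2102 = 0.7898
2pq = 2 * 0.2102 * 0.7898 = 0.3320

0.3320


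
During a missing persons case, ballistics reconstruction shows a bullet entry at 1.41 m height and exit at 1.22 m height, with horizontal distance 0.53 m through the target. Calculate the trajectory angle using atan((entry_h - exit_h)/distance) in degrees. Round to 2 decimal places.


Bullet trajectory angle:
Height difference = 1.41 - 1.22 = 0.19 m
angle = atan(0.19 / 0.53)
angle = atan(0.358491)
angle = 19.72 degrees

19.72


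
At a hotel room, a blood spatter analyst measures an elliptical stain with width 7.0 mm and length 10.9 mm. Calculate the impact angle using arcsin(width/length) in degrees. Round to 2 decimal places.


Blood spatter impact angle calculation:
width / length = 7.0 / 10.9 = 0.642202
angle = arcsin(0.642202)
angle = 39.96 degrees

39.96


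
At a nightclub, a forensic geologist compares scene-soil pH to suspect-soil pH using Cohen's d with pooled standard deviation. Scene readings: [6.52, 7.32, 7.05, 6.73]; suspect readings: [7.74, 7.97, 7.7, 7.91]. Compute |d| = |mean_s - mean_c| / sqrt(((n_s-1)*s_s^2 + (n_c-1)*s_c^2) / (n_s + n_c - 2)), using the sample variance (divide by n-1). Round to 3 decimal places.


Pooled-variance Cohen's d for soil pH comparison:
Scene mean = 27.62 / 4 = 6.905
Suspect mean = 31.32 / 4 = 7.83
Scene sample variance s_s^2 = 0.124033
Suspect sample variance s_c^2 = 0.017
Pooled variance = ((n_s-1)*s_s^2 + (n_c-1)*s_c^2) / (n_s + n_c - 2) = 0.070517
Pooled SD = sqrt(0.070517) = 0.26555
Mean difference = -0.925
|d| = |-0.925| / 0.26555 = 3.483

3.483


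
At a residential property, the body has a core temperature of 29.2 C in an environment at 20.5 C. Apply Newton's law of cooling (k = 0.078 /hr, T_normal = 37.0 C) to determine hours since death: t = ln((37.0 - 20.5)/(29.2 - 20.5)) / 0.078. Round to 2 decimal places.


Using Newton's law of cooling:
t = ln((T_normal - T_ambient) / (T_body - T_ambient)) / k
T_normal - T_ambient = 16.5
T_body - T_ambient = 8.7
Ratio = 1.896552
ln(ratio) = 0.640038
t = 0.640038 / 0.078 = 8.21 hours

8.21


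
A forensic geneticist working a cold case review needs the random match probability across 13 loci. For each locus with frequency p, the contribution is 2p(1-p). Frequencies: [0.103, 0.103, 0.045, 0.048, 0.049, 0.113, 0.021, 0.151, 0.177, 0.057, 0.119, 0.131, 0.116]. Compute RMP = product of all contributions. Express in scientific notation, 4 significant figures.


Computing RMP for 13 loci:
Locus 1: 2 * 0.103 * 0.897 = 0.184782
Locus 2: 2 * 0.103 * 0.897 = 0.184782
Locus 3: 2 * 0.045 * 0.955 = 0.08595
Locus 4: 2 * 0.048 * 0.952 = 0.091392
Locus 5: 2 * 0.049 * 0.951 = 0.093198
Locus 6: 2 * 0.113 * 0.887 = 0.200462
Locus 7: 2 * 0.021 * 0.979 = 0.041118
Locus 8: 2 * 0.151 * 0.849 = 0.256398
Locus 9: 2 * 0.177 * 0.823 = 0.291342
Locus 10: 2 * 0.057 * 0.943 = 0.107502
Locus 11: 2 * 0.119 * 0.881 = 0.209678
Locus 12: 2 * 0.131 * 0.869 = 0.227678
Locus 13: 2 * 0.116 * 0.884 = 0.205088
RMP = 1.620e-11

1.620e-11


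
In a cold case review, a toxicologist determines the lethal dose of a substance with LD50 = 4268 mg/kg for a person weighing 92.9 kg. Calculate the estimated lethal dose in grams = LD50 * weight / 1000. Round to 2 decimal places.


Lethal dose calculation:
Lethal dose = LD50 * body_weight / 1000
= 4268 * 92.9 / 1000
= 396497.2 / 1000
= 396.50 g

396.50


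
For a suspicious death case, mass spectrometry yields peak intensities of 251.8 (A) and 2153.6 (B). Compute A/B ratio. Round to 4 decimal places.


Spectral peak ratio:
Peak A = 251.8 counts
Peak B = 2153.6 counts
Ratio = 251.8 / 2153.6 = 0.1169

0.1169


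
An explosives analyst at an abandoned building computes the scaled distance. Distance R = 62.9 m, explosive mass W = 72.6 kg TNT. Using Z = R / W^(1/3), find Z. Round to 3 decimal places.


Scaled distance calculation:
W^(1/3) = 72.6^(1/3) = 4.171692
Z = R / W^(1/3) = 62.9 / 4.171692
Z = 15.078 m/kg^(1/3)

15.078


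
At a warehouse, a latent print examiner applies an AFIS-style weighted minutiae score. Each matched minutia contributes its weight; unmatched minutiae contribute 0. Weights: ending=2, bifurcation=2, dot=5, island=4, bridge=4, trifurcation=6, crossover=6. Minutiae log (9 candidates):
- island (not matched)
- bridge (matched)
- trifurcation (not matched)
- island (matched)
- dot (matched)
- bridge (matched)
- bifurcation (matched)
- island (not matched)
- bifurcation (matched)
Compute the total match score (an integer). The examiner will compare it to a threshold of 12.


Weighted minutiae match score:
  island: not matched, +0
  bridge: matched, +4 (running total 4)
  trifurcation: not matched, +0
  island: matched, +4 (running total 8)
  dot: matched, +5 (running total 13)
  bridge: matched, +4 (running total 17)
  bifurcation: matched, +2 (running total 19)
  island: not matched, +0
  bifurcation: matched, +2 (running total 21)
Total score = 21
Threshold = 12; verdict = identification

21


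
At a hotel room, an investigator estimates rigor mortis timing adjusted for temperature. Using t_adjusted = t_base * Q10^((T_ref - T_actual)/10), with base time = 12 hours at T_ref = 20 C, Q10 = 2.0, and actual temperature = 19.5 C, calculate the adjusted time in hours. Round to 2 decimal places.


Rigor mortis time adjustment:
Exponent = (T_ref - T_actual) / 10 = (20 - 19.5) / 10 = 0.05
Q10 factor = 2.0^0.05 = 1.03526
t_adjusted = 12 * 1.03526 = 12.42 hours

12.42


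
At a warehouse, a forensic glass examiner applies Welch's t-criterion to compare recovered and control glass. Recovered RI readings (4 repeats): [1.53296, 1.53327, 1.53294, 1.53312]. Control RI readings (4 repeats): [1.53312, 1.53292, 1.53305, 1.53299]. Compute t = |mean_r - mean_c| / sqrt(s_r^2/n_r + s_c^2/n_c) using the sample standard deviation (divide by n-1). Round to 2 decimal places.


Welch's t-criterion for glass RI comparison:
Recovered mean = sum / n_r = 6.13229 / 4 = 1.5330725
Control mean = sum / n_c = 6.13208 / 4 = 1.53302
Recovered sample variance s_r^2 = 2.3825e-08
Control sample variance s_c^2 = 7.26667e-09
Welch SE (unpooled) = sqrt(s_r^2/n_r + s_c^2/n_c) = sqrt(5.95625e-09 + 1.81667e-09) = sqrt(7.77292e-09) = 8.81642e-05
|mean_r - mean_c| = 5.25e-05
t = 5.25e-05 / 8.81642e-05 = 0.60

0.60


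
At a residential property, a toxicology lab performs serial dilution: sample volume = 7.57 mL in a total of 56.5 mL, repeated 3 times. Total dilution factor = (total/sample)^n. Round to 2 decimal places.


Dilution factor calculation:
Single dilution = V_total / V_sample = 56.5 / 7.57 ≈ 7.463672
Number of dilutions = 3
Total DF = (56.5 / 7.57)^3 (full precision, rounded at the end) = 415.77

415.77


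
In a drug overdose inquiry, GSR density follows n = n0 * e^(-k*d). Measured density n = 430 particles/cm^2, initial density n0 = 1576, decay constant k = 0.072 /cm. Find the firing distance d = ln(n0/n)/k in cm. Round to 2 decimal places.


GSR distance calculation:
n0/n = 1576 / 430 = 3.665116
ln(n0/n) = 1.29886
d = 1.29886 / 0.072 = 18.04 cm

18.04


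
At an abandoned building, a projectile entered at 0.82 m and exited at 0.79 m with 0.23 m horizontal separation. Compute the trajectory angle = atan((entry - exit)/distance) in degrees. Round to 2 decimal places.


Bullet trajectory angle:
Height difference = 0.82 - 0.79 = 0.03 m
angle = atan(0.03 / 0.23)
angle = atan(0.130435)
angle = 7.43 degrees

7.43


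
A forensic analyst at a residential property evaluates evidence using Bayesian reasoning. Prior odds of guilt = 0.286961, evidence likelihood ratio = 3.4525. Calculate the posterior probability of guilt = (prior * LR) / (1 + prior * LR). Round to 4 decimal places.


Bayesian evidence evaluation:
Posterior odds = prior_odds * LR = 0.286961 * 3.4525 = 0.9907329
Posterior probability = posterior_odds / (1 + posterior_odds)
= 0.9907329 / (1 + 0.9907329)
= 0.9907329 / 1.9907329
= 0.4977

0.4977


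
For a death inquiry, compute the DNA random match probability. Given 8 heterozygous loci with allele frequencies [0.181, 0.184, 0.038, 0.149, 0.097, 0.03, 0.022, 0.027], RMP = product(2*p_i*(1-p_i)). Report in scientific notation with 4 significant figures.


Computing RMP for 8 loci:
Locus 1: 2 * 0.181 * 0.819 = 0.296478
Locus 2: 2 * 0.184 * 0.816 = 0.300288
Locus 3: 2 * 0.038 * 0.962 = 0.073112
Locus 4: 2 * 0.149 * 0.851 = 0.253598
Locus 5: 2 * 0.097 * 0.903 = 0.175182
Locus 6: 2 * 0.03 * 0.97 = 0.0582
Locus 7: 2 * 0.022 * 0.978 = 0.043032
Locus 8: 2 * 0.027 * 0.973 = 0.052542
RMP = 3.805e-08

3.805e-08


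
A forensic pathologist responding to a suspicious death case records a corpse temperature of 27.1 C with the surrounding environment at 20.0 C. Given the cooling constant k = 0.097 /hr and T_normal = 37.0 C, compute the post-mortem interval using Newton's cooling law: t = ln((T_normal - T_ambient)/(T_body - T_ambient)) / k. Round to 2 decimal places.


Using Newton's law of cooling:
t = ln((T_normal - T_ambient) / (T_body - T_ambient)) / k
T_normal - T_ambient = 17.0
T_body - T_ambient = 7.1
Ratio = 2.394366
ln(ratio) = 0.873118
t = 0.873118 / 0.097 = 9.00 hours

9.00
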